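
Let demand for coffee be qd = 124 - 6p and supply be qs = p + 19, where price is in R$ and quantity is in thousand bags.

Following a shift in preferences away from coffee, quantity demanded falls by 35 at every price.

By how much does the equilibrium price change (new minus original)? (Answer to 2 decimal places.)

-5.00

Before the shock: 124 - 6p = p + 19 ⇒ 105 = 7p ⇒ p = 15, q = 34.
The shock moves the curves to qd = 89 - 6p and qs = p + 19.
Setting them equal: 89 - 6p = p + 19 → 70 = 7p, so p = 10 and q = 29.
Δp = 10 − 15 = -5.00.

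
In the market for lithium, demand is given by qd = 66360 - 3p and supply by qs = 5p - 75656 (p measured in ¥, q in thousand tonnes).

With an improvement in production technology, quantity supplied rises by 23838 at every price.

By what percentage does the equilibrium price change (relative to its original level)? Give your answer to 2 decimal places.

Solve the original market: 66360 - 3p = 5p - 75656, hence p = 17752 and q = 13104.
With the change applied: demand qd = 66360 - 3p, supply qs = 5p - 51818.
Equate the new curves: 66360 - 3p = 5p - 51818, giving 118178 = 8p, p = 14772.25, q = 22043.25.
%Δp = (14772.25 − 17752) / 17752 × 100 = -16.79%.

-16.79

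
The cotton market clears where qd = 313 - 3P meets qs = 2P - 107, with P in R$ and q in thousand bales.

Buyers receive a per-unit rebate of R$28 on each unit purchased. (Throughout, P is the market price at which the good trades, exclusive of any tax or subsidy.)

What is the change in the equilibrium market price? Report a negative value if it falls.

+16.8

Original equilibrium: 313 - 3P = 2P - 107 gives 420 = 5P, so P = 84 and q = 61.
Since buyers' out-of-pocket price is the market price minus the rebate, the effective demand curve becomes qd = 397 - 3P.
New equilibrium: 397 - 3P = 2P - 107 ⇒ 504 = 5P ⇒ P = 100.8, q = 94.6.
ΔP = 100.8 − 84 = +16.8.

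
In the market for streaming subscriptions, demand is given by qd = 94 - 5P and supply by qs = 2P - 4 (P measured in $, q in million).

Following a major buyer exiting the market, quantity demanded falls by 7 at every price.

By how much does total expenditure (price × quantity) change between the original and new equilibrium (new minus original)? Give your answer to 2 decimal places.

Original equilibrium: 94 - 5P = 2P - 4 gives 98 = 7P, so P = 14 and q = 24.
The shock moves the curves to qd = 87 - 5P and qs = 2P - 4.
New equilibrium: 87 - 5P = 2P - 4 ⇒ 91 = 7P ⇒ P = 13, q = 22.
Expenditure moves from 14×24 = 336 to 13×22 = 286; change = -50.00.

-50.00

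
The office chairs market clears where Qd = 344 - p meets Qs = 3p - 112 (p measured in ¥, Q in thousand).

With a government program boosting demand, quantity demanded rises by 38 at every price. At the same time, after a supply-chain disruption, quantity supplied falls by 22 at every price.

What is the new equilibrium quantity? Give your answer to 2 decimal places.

Original equilibrium: 344 - p = 3p - 112 gives 456 = 4p, so p = 114 and Q = 230.
The shock moves the curves to Qd = 382 - p and Qs = 3p - 134.
Setting them equal: 382 - p = 3p - 134 → 516 = 4p, so p = 129 and Q = 253.

253.00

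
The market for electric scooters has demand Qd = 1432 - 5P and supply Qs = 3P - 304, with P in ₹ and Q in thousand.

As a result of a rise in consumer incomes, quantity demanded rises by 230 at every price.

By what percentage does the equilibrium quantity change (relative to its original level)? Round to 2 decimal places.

Initially, 1432 - 5P = 3P - 304, so 1736 = 8P and P = 217, Q = 347.
The new curves are Qd = 1662 - 5P (demand) and Qs = 3P - 304 (supply).
Clearing the new market: 1662 - 5P = 3P - 304, so P = 245.75 and Q = 433.25.
%ΔQ = (433.25 − 347) / 347 × 100 = +24.86%.

+24.86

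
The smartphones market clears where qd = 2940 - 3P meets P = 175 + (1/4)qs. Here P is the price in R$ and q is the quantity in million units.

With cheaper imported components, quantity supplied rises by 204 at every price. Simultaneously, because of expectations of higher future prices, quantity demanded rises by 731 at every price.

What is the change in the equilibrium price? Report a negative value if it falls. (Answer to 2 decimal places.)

Before the shock: 2940 - 3P = 4P - 700 ⇒ 3640 = 7P ⇒ P = 520, q = 1380.
The shock moves the curves to qd = 3671 - 3P and qs = 4P - 496.
Equate the new curves: 3671 - 3P = 4P - 496, giving 4167 = 7P, P = 4167/7 ≈ 595.2857, q = 13196/7 ≈ 1885.1429.
ΔP = 595.2857 − 520 = +75.29.

+75.29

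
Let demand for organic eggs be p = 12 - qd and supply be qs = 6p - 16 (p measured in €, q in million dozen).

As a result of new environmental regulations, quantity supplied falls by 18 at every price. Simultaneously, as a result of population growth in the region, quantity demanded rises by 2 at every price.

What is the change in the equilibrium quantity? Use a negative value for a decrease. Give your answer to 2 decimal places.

-0.86

Original equilibrium: 12 - p = 6p - 16 gives 28 = 7p, so p = 4 and q = 8.
With the change applied: demand qd = 14 - p, supply qs = 6p - 34.
Equate the new curves: 14 - p = 6p - 34, giving 48 = 7p, p = 48/7 ≈ 6.8571, q = 50/7 ≈ 7.1429.
Δq = 7.1429 − 8 = -0.86.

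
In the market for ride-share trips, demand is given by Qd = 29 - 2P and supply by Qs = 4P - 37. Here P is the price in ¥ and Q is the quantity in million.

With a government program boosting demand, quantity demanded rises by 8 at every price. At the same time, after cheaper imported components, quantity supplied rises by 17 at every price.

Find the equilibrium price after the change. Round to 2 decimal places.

Before the shock: 29 - 2P = 4P - 37 ⇒ 66 = 6P ⇒ P = 11, Q = 7.
The new curves are Qd = 37 - 2P (demand) and Qs = 4P - 20 (supply).
Setting them equal: 37 - 2P = 4P - 20 → 57 = 6P, so P = 9.5 and Q = 18.

9.50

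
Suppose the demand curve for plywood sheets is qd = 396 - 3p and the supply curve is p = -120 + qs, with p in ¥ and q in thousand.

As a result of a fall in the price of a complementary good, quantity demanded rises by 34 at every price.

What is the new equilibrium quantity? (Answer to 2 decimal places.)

Before the shock: 396 - 3p = p + 120 ⇒ 276 = 4p ⇒ p = 69, q = 189.
The shock moves the curves to qd = 430 - 3p and qs = p + 120.
Setting them equal: 430 - 3p = p + 120 → 310 = 4p, so p = 77.5 and q = 197.5.

197.50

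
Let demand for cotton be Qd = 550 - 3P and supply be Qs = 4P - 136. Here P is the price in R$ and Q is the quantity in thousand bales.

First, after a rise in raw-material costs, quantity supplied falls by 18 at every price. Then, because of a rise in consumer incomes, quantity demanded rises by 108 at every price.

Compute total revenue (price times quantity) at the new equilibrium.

Before the shock: 550 - 3P = 4P - 136 ⇒ 686 = 7P ⇒ P = 98, Q = 256.
After the shift, demand is Qd = 658 - 3P and supply is Qs = 4P - 154.
Clearing the new market: 658 - 3P = 4P - 154, so P = 116 and Q = 310.
New expenditure = 116 × 310 = 35960.

35960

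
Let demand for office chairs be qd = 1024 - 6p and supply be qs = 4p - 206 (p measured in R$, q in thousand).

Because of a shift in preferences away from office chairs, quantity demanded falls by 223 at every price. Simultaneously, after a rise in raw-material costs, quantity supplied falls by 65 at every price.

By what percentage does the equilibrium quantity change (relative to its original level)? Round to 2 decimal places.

-44.83

Before the shock: 1024 - 6p = 4p - 206 ⇒ 1230 = 10p ⇒ p = 123, q = 286.
The shock moves the curves to qd = 801 - 6p and qs = 4p - 271.
New equilibrium: 801 - 6p = 4p - 271 ⇒ 1072 = 10p ⇒ p = 107.2, q = 157.8.
%Δq = (157.8 − 286) / 286 × 100 = -44.83%.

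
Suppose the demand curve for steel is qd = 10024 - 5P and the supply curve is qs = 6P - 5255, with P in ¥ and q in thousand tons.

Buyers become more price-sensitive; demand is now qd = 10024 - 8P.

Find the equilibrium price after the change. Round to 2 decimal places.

1091.36

Before the shock: 10024 - 5P = 6P - 5255 ⇒ 15279 = 11P ⇒ P = 1389, q = 3079.
The shock moves the curves to qd = 10024 - 8P and qs = 6P - 5255.
Equate the new curves: 10024 - 8P = 6P - 5255, giving 15279 = 14P, P = 15279/14 ≈ 1091.3571, q = 9052/7 ≈ 1293.1429.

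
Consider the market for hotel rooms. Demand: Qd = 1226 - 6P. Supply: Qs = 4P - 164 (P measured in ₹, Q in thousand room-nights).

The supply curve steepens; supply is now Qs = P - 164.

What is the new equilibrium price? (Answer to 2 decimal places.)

Before the shock: 1226 - 6P = 4P - 164 ⇒ 1390 = 10P ⇒ P = 139, Q = 392.
The new curves are Qd = 1226 - 6P (demand) and Qs = P - 164 (supply).
Equate the new curves: 1226 - 6P = P - 164, giving 1390 = 7P, P = 1390/7 ≈ 198.5714, Q = 242/7 ≈ 34.5714.

198.57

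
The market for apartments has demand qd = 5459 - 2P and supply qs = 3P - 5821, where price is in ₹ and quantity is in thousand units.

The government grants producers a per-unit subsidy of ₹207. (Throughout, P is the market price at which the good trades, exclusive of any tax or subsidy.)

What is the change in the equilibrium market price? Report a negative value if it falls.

-124.2

Initially, 5459 - 2P = 3P - 5821, so 11280 = 5P and P = 2256, q = 947.
Since sellers receive the price plus the subsidy, the effective supply curve becomes qs = 3P - 5200.
Clearing the new market: 5459 - 2P = 3P - 5200, so P = 2131.8 and q = 1195.4.
ΔP = 2131.8 − 2256 = -124.2.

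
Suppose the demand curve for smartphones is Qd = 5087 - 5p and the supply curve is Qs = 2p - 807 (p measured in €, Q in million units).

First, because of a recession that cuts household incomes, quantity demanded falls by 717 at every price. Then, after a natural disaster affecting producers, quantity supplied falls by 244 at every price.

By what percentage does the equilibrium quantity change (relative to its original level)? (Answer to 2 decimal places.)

-43.23

Original equilibrium: 5087 - 5p = 2p - 807 gives 5894 = 7p, so p = 842 and Q = 877.
The shock moves the curves to Qd = 4370 - 5p and Qs = 2p - 1051.
Equate the new curves: 4370 - 5p = 2p - 1051, giving 5421 = 7p, p = 5421/7 ≈ 774.4286, Q = 3485/7 ≈ 497.8571.
%ΔQ = (497.8571 − 877) / 877 × 100 = -43.23%.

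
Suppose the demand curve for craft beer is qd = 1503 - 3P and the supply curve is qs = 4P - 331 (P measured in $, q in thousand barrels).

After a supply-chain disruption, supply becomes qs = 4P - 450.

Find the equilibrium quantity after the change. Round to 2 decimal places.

666.00

Before the shock: 1503 - 3P = 4P - 331 ⇒ 1834 = 7P ⇒ P = 262, q = 717.
With the change applied: demand qd = 1503 - 3P, supply qs = 4P - 450.
Clearing the new market: 1503 - 3P = 4P - 450, so P = 279 and q = 666.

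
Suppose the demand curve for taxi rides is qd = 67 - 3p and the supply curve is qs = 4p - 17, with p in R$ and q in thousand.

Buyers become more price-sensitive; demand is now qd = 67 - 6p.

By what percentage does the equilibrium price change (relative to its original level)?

Original equilibrium: 67 - 3p = 4p - 17 gives 84 = 7p, so p = 12 and q = 31.
After the shift, demand is qd = 67 - 6p and supply is qs = 4p - 17.
Setting them equal: 67 - 6p = 4p - 17 → 84 = 10p, so p = 8.4 and q = 16.6.
%Δp = (8.4 − 12) / 12 × 100 = -30%.

-30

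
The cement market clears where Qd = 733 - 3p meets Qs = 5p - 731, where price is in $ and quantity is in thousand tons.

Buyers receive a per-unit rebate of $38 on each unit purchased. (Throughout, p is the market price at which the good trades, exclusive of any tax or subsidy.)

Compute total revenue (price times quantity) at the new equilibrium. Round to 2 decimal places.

50348.06

Before the shock: 733 - 3p = 5p - 731 ⇒ 1464 = 8p ⇒ p = 183, Q = 184.
Since buyers' out-of-pocket price is the market price minus the rebate, the effective demand curve becomes Qd = 847 - 3p.
New equilibrium: 847 - 3p = 5p - 731 ⇒ 1578 = 8p ⇒ p = 197.25, Q = 255.25.
New expenditure = 197.25 × 255.25 = 50348.06.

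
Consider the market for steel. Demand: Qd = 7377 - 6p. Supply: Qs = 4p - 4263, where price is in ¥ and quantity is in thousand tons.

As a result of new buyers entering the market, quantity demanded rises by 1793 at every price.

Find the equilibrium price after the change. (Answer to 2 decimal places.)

Before the shock: 7377 - 6p = 4p - 4263 ⇒ 11640 = 10p ⇒ p = 1164, Q = 393.
The shock moves the curves to Qd = 9170 - 6p and Qs = 4p - 4263.
New equilibrium: 9170 - 6p = 4p - 4263 ⇒ 13433 = 10p ⇒ p = 1343.3, Q = 1110.2.

1343.30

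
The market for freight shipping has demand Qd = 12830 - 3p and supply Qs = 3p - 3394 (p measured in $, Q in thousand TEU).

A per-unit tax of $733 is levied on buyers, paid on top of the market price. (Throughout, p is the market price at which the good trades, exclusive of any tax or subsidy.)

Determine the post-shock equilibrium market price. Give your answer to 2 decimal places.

2337.50

Solve the original market: 12830 - 3p = 3p - 3394, hence p = 2704 and Q = 4718.
Since buyers pay the price plus the tax, the effective demand curve becomes Qd = 10631 - 3p.
Equate the new curves: 10631 - 3p = 3p - 3394, giving 14025 = 6p, p = 2337.5, Q = 3618.5.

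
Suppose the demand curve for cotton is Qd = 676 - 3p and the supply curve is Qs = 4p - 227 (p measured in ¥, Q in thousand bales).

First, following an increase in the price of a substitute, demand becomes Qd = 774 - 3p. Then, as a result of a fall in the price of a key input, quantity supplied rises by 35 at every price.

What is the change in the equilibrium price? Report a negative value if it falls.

Solve the original market: 676 - 3p = 4p - 227, hence p = 129 and Q = 289.
With the change applied: demand Qd = 774 - 3p, supply Qs = 4p - 192.
New equilibrium: 774 - 3p = 4p - 192 ⇒ 966 = 7p ⇒ p = 138, Q = 360.
Δp = 138 − 129 = +9.

+9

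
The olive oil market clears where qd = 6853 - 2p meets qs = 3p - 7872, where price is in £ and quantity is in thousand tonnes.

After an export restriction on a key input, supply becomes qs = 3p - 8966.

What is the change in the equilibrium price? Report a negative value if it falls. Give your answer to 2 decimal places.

+218.80

Original equilibrium: 6853 - 2p = 3p - 7872 gives 14725 = 5p, so p = 2945 and q = 963.
The new curves are qd = 6853 - 2p (demand) and qs = 3p - 8966 (supply).
Equate the new curves: 6853 - 2p = 3p - 8966, giving 15819 = 5p, p = 3163.8, q = 525.4.
Δp = 3163.8 − 2945 = +218.80.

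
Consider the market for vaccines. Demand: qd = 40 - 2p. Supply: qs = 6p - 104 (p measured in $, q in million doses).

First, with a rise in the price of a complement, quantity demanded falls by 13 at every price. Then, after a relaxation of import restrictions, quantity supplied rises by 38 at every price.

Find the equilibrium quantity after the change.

3.75

Solve the original market: 40 - 2p = 6p - 104, hence p = 18 and q = 4.
The new curves are qd = 27 - 2p (demand) and qs = 6p - 66 (supply).
New equilibrium: 27 - 2p = 6p - 66 ⇒ 93 = 8p ⇒ p = 11.625, q = 3.75.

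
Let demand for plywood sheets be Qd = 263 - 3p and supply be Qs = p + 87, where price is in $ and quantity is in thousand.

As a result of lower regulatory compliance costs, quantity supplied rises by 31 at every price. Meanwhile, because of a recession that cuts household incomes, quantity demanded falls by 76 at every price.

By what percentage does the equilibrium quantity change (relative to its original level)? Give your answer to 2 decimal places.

Original equilibrium: 263 - 3p = p + 87 gives 176 = 4p, so p = 44 and Q = 131.
The new curves are Qd = 187 - 3p (demand) and Qs = p + 118 (supply).
Equate the new curves: 187 - 3p = p + 118, giving 69 = 4p, p = 17.25, Q = 135.25.
%ΔQ = (135.25 − 131) / 131 × 100 = +3.24%.

+3.24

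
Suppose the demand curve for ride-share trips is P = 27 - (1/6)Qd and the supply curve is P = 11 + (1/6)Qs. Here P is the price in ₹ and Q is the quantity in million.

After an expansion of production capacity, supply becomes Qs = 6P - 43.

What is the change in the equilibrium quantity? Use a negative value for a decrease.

+11.5

Solve the original market: 162 - 6P = 6P - 66, hence P = 19 and Q = 48.
The new curves are Qd = 162 - 6P (demand) and Qs = 6P - 43 (supply).
New equilibrium: 162 - 6P = 6P - 43 ⇒ 205 = 12P ⇒ P = 205/12 ≈ 17.0833, Q = 59.5.
ΔQ = 59.5 − 48 = +11.5.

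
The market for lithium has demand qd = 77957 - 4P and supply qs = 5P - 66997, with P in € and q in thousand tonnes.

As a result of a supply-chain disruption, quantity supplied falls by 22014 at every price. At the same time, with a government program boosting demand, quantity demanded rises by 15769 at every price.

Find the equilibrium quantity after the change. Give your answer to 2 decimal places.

12509.56

Initially, 77957 - 4P = 5P - 66997, so 144954 = 9P and P = 16106, q = 13533.
The new curves are qd = 93726 - 4P (demand) and qs = 5P - 89011 (supply).
Equate the new curves: 93726 - 4P = 5P - 89011, giving 182737 = 9P, P = 182737/9 ≈ 20304.1111, q = 112586/9 ≈ 12509.5556.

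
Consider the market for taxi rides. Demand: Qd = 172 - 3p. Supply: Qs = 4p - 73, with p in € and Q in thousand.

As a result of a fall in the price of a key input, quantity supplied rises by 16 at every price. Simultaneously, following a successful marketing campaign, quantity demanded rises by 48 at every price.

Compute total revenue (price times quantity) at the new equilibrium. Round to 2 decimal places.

Before the shock: 172 - 3p = 4p - 73 ⇒ 245 = 7p ⇒ p = 35, Q = 67.
The new curves are Qd = 220 - 3p (demand) and Qs = 4p - 57 (supply).
New equilibrium: 220 - 3p = 4p - 57 ⇒ 277 = 7p ⇒ p = 277/7 ≈ 39.5714, Q = 709/7 ≈ 101.2857.
New expenditure = 39.5714 × 101.2857 = 4008.02.

4008.02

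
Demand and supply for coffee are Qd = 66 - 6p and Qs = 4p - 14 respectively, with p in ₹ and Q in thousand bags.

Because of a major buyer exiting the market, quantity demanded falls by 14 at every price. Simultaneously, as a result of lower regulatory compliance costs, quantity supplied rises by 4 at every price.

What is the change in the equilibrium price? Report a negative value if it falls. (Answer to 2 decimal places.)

Original equilibrium: 66 - 6p = 4p - 14 gives 80 = 10p, so p = 8 and Q = 18.
The shock moves the curves to Qd = 52 - 6p and Qs = 4p - 10.
Equate the new curves: 52 - 6p = 4p - 10, giving 62 = 10p, p = 6.2, Q = 14.8.
Δp = 6.2 − 8 = -1.80.

-1.80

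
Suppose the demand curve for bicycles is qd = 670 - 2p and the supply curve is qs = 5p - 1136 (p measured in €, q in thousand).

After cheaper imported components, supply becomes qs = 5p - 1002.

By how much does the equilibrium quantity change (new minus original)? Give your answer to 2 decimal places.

+38.29

Solve the original market: 670 - 2p = 5p - 1136, hence p = 258 and q = 154.
The new curves are qd = 670 - 2p (demand) and qs = 5p - 1002 (supply).
Equate the new curves: 670 - 2p = 5p - 1002, giving 1672 = 7p, p = 1672/7 ≈ 238.8571, q = 1346/7 ≈ 192.2857.
Δq = 192.2857 − 154 = +38.29.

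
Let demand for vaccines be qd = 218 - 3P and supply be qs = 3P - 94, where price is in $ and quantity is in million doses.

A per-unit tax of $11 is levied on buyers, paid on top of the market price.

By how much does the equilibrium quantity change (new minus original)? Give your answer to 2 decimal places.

Solve the original market: 218 - 3P = 3P - 94, hence P = 52 and q = 62.
Since buyers pay the price plus the tax, the effective demand curve becomes qd = 185 - 3P.
Equate the new curves: 185 - 3P = 3P - 94, giving 279 = 6P, P = 46.5, q = 45.5.
Δq = 45.5 − 62 = -16.50.

-16.50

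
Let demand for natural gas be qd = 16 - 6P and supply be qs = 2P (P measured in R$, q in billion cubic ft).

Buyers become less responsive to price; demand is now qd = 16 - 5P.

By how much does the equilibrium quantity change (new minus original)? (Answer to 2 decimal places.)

Before the shock: 16 - 6P = 2P ⇒ 16 = 8P ⇒ P = 2, q = 4.
The shock moves the curves to qd = 16 - 5P and qs = 2P.
Setting them equal: 16 - 5P = 2P → 16 = 7P, so P = 16/7 ≈ 2.2857 and q = 32/7 ≈ 4.5714.
Δq = 4.5714 − 4 = +0.57.

+0.57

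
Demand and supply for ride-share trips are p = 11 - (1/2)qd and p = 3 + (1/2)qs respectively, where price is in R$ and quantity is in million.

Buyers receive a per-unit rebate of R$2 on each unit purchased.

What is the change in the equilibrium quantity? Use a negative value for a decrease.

+2

Initially, 22 - 2p = 2p - 6, so 28 = 4p and p = 7, q = 8.
Since buyers' out-of-pocket price is the market price minus the rebate, the effective demand curve becomes qd = 26 - 2p.
New equilibrium: 26 - 2p = 2p - 6 ⇒ 32 = 4p ⇒ p = 8, q = 10.
Δq = 10 − 8 = +2.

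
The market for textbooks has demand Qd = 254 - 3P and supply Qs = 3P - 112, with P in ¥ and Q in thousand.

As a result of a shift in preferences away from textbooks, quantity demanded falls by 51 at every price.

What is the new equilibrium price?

52.5

Solve the original market: 254 - 3P = 3P - 112, hence P = 61 and Q = 71.
After the shift, demand is Qd = 203 - 3P and supply is Qs = 3P - 112.
Equate the new curves: 203 - 3P = 3P - 112, giving 315 = 6P, P = 52.5, Q = 45.5.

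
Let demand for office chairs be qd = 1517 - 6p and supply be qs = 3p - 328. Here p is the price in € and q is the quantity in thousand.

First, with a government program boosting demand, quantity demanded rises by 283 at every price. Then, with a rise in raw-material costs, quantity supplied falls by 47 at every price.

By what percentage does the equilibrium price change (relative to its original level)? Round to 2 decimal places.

+17.89

Solve the original market: 1517 - 6p = 3p - 328, hence p = 205 and q = 287.
With the change applied: demand qd = 1800 - 6p, supply qs = 3p - 375.
Equate the new curves: 1800 - 6p = 3p - 375, giving 2175 = 9p, p = 725/3 ≈ 241.6667, q = 350.
%Δp = (241.6667 − 205) / 205 × 100 = +17.89%.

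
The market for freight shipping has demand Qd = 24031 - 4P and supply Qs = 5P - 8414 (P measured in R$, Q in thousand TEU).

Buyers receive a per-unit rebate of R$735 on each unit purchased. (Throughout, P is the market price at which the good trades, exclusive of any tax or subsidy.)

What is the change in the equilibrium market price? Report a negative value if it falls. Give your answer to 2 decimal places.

Initially, 24031 - 4P = 5P - 8414, so 32445 = 9P and P = 3605, Q = 9611.
Since buyers' out-of-pocket price is the market price minus the rebate, the effective demand curve becomes Qd = 26971 - 4P.
Clearing the new market: 26971 - 4P = 5P - 8414, so P = 11795/3 ≈ 3931.6667 and Q = 33733/3 ≈ 11244.3333.
ΔP = 3931.6667 − 3605 = +326.67.

+326.67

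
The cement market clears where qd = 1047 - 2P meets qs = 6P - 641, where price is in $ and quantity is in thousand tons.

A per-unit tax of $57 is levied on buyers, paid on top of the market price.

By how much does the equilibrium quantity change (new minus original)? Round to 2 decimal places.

Original equilibrium: 1047 - 2P = 6P - 641 gives 1688 = 8P, so P = 211 and q = 625.
Since buyers pay the price plus the tax, the effective demand curve becomes qd = 933 - 2P.
Setting them equal: 933 - 2P = 6P - 641 → 1574 = 8P, so P = 196.75 and q = 539.5.
Δq = 539.5 − 625 = -85.50.

-85.50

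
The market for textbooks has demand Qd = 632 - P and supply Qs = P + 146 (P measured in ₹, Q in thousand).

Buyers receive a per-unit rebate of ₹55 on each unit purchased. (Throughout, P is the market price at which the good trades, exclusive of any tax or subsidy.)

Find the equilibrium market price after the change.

Solve the original market: 632 - P = P + 146, hence P = 243 and Q = 389.
Since buyers' out-of-pocket price is the market price minus the rebate, the effective demand curve becomes Qd = 687 - P.
New equilibrium: 687 - P = P + 146 ⇒ 541 = 2P ⇒ P = 270.5, Q = 416.5.

270.5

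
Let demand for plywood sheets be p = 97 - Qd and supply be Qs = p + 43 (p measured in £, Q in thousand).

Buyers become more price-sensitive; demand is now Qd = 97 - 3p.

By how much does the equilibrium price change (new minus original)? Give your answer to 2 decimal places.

-13.50

Before the shock: 97 - p = p + 43 ⇒ 54 = 2p ⇒ p = 27, Q = 70.
The new curves are Qd = 97 - 3p (demand) and Qs = p + 43 (supply).
Setting them equal: 97 - 3p = p + 43 → 54 = 4p, so p = 13.5 and Q = 56.5.
Δp = 13.5 − 27 = -13.50.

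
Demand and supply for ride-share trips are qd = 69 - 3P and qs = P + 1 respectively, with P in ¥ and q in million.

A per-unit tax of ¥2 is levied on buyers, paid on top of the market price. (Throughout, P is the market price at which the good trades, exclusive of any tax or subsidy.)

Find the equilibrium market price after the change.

15.5

Before the shock: 69 - 3P = P + 1 ⇒ 68 = 4P ⇒ P = 17, q = 18.
Since buyers pay the price plus the tax, the effective demand curve becomes qd = 63 - 3P.
Equate the new curves: 63 - 3P = P + 1, giving 62 = 4P, P = 15.5, q = 16.5.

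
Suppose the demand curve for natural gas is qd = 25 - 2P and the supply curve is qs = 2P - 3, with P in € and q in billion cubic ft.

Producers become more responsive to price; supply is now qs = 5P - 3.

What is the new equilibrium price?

Before the shock: 25 - 2P = 2P - 3 ⇒ 28 = 4P ⇒ P = 7, q = 11.
The shock moves the curves to qd = 25 - 2P and qs = 5P - 3.
Setting them equal: 25 - 2P = 5P - 3 → 28 = 7P, so P = 4 and q = 17.

4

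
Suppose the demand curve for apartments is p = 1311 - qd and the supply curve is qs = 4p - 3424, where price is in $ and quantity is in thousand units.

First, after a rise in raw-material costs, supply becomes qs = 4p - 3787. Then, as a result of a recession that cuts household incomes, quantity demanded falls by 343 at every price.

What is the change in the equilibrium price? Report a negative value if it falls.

Initially, 1311 - p = 4p - 3424, so 4735 = 5p and p = 947, q = 364.
With the change applied: demand qd = 968 - p, supply qs = 4p - 3787.
Equate the new curves: 968 - p = 4p - 3787, giving 4755 = 5p, p = 951, q = 17.
Δp = 951 − 947 = +4.

+4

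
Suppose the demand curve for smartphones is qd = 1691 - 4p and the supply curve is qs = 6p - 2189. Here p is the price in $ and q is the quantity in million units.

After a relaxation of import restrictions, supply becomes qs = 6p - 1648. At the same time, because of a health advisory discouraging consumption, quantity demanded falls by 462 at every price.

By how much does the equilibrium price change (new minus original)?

-100.3

Before the shock: 1691 - 4p = 6p - 2189 ⇒ 3880 = 10p ⇒ p = 388, q = 139.
After the shift, demand is qd = 1229 - 4p and supply is qs = 6p - 1648.
Setting them equal: 1229 - 4p = 6p - 1648 → 2877 = 10p, so p = 287.7 and q = 78.2.
Δp = 287.7 − 388 = -100.3.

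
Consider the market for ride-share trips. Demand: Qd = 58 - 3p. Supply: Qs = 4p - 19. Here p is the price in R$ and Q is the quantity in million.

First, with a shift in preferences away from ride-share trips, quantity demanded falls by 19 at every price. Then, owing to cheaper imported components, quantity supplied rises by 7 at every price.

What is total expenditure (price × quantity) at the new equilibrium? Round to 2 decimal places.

124.90

Original equilibrium: 58 - 3p = 4p - 19 gives 77 = 7p, so p = 11 and Q = 25.
After the shift, demand is Qd = 39 - 3p and supply is Qs = 4p - 12.
New equilibrium: 39 - 3p = 4p - 12 ⇒ 51 = 7p ⇒ p = 51/7 ≈ 7.2857, Q = 120/7 ≈ 17.1429.
New expenditure = 7.2857 × 17.1429 = 124.90.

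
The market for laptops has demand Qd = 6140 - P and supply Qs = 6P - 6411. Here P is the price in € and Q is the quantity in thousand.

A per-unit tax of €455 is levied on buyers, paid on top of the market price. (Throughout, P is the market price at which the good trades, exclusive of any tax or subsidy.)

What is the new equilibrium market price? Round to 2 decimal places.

1728.00

Initially, 6140 - P = 6P - 6411, so 12551 = 7P and P = 1793, Q = 4347.
Since buyers pay the price plus the tax, the effective demand curve becomes Qd = 5685 - P.
New equilibrium: 5685 - P = 6P - 6411 ⇒ 12096 = 7P ⇒ P = 1728, Q = 3957.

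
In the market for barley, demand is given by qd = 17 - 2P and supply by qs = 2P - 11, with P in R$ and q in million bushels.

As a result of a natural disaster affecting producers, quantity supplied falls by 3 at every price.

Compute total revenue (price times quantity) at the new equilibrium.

Initially, 17 - 2P = 2P - 11, so 28 = 4P and P = 7, q = 3.
The shock moves the curves to qd = 17 - 2P and qs = 2P - 14.
Setting them equal: 17 - 2P = 2P - 14 → 31 = 4P, so P = 7.75 and q = 1.5.
New expenditure = 7.75 × 1.5 = 11.625.

11.625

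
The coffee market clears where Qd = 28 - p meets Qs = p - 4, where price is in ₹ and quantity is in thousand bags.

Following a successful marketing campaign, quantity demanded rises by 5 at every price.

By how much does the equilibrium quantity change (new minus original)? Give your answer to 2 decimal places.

Original equilibrium: 28 - p = p - 4 gives 32 = 2p, so p = 16 and Q = 12.
The new curves are Qd = 33 - p (demand) and Qs = p - 4 (supply).
Equate the new curves: 33 - p = p - 4, giving 37 = 2p, p = 18.5, Q = 14.5.
ΔQ = 14.5 − 12 = +2.50.

+2.50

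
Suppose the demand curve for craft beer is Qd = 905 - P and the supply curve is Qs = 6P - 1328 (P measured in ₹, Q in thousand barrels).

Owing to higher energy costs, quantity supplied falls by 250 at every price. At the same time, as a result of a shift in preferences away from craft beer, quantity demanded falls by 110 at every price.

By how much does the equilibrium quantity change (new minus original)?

-130

Solve the original market: 905 - P = 6P - 1328, hence P = 319 and Q = 586.
The shock moves the curves to Qd = 795 - P and Qs = 6P - 1578.
Equate the new curves: 795 - P = 6P - 1578, giving 2373 = 7P, P = 339, Q = 456.
ΔQ = 456 − 586 = -130.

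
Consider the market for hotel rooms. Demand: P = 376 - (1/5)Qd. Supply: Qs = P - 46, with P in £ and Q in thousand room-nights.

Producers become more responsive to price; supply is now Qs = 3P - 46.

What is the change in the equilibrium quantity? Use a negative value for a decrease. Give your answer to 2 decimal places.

Initially, 1880 - 5P = P - 46, so 1926 = 6P and P = 321, Q = 275.
The new curves are Qd = 1880 - 5P (demand) and Qs = 3P - 46 (supply).
Setting them equal: 1880 - 5P = 3P - 46 → 1926 = 8P, so P = 240.75 and Q = 676.25.
ΔQ = 676.25 − 275 = +401.25.

+401.25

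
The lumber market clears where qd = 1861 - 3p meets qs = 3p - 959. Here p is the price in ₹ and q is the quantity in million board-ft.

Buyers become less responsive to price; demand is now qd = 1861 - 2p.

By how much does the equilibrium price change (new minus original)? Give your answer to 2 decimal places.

+94.00

Before the shock: 1861 - 3p = 3p - 959 ⇒ 2820 = 6p ⇒ p = 470, q = 451.
The shock moves the curves to qd = 1861 - 2p and qs = 3p - 959.
Equate the new curves: 1861 - 2p = 3p - 959, giving 2820 = 5p, p = 564, q = 733.
Δp = 564 − 470 = +94.00.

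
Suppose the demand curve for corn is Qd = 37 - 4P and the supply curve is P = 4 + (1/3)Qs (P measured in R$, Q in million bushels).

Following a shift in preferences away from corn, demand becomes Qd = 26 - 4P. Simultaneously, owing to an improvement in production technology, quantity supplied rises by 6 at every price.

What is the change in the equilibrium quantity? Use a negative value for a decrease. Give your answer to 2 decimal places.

Solve the original market: 37 - 4P = 3P - 12, hence P = 7 and Q = 9.
The shock moves the curves to Qd = 26 - 4P and Qs = 3P - 6.
Clearing the new market: 26 - 4P = 3P - 6, so P = 32/7 ≈ 4.5714 and Q = 54/7 ≈ 7.7143.
ΔQ = 7.7143 − 9 = -1.29.

-1.29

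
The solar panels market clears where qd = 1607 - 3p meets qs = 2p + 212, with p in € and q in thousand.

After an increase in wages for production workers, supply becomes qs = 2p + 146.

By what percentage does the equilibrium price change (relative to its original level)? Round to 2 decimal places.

+4.73

Original equilibrium: 1607 - 3p = 2p + 212 gives 1395 = 5p, so p = 279 and q = 770.
The shock moves the curves to qd = 1607 - 3p and qs = 2p + 146.
New equilibrium: 1607 - 3p = 2p + 146 ⇒ 1461 = 5p ⇒ p = 292.2, q = 730.4.
%Δp = (292.2 − 279) / 279 × 100 = +4.73%.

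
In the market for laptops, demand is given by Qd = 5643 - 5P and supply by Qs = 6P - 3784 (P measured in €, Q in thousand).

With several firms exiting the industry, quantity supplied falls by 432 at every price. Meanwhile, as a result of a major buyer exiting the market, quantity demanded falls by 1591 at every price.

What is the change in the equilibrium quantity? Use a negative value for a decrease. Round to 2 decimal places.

Initially, 5643 - 5P = 6P - 3784, so 9427 = 11P and P = 857, Q = 1358.
After the shift, demand is Qd = 4052 - 5P and supply is Qs = 6P - 4216.
Clearing the new market: 4052 - 5P = 6P - 4216, so P = 8268/11 ≈ 751.6364 and Q = 3232/11 ≈ 293.8182.
ΔQ = 293.8182 − 1358 = -1064.18.

-1064.18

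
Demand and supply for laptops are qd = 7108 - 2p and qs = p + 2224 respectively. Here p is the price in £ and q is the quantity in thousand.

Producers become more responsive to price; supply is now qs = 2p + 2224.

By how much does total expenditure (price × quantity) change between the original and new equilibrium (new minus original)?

Initially, 7108 - 2p = p + 2224, so 4884 = 3p and p = 1628, q = 3852.
With the change applied: demand qd = 7108 - 2p, supply qs = 2p + 2224.
Setting them equal: 7108 - 2p = 2p + 2224 → 4884 = 4p, so p = 1221 and q = 4666.
Expenditure moves from 1628×3852 = 6271056 to 1221×4666 = 5697186; change = -573870.

-573870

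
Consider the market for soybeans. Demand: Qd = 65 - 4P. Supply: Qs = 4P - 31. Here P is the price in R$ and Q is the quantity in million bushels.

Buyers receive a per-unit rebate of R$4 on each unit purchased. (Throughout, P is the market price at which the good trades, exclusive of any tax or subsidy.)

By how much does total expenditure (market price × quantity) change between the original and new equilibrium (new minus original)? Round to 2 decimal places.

+146.00

Initially, 65 - 4P = 4P - 31, so 96 = 8P and P = 12, Q = 17.
Since buyers' out-of-pocket price is the market price minus the rebate, the effective demand curve becomes Qd = 81 - 4P.
Setting them equal: 81 - 4P = 4P - 31 → 112 = 8P, so P = 14 and Q = 25.
Expenditure moves from 12×17 = 204 to 14×25 = 350; change = +146.00.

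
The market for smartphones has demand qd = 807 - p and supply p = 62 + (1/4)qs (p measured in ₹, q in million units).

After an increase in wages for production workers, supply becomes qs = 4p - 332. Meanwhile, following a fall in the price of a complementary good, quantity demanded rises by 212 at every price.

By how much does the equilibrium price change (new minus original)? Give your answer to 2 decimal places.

Initially, 807 - p = 4p - 248, so 1055 = 5p and p = 211, q = 596.
The shock moves the curves to qd = 1019 - p and qs = 4p - 332.
Equate the new curves: 1019 - p = 4p - 332, giving 1351 = 5p, p = 270.2, q = 748.8.
Δp = 270.2 − 211 = +59.20.

+59.20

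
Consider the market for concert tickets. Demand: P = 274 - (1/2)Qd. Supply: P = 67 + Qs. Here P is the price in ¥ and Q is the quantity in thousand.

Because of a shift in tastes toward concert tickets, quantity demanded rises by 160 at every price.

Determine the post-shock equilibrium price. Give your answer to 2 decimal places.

Solve the original market: 548 - 2P = P - 67, hence P = 205 and Q = 138.
With the change applied: demand Qd = 708 - 2P, supply Qs = P - 67.
Equate the new curves: 708 - 2P = P - 67, giving 775 = 3P, P = 775/3 ≈ 258.3333, Q = 574/3 ≈ 191.3333.

258.33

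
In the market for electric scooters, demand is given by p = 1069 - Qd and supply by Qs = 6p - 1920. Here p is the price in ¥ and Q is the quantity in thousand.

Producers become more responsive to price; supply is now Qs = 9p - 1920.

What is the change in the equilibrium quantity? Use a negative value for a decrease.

+128.1

Before the shock: 1069 - p = 6p - 1920 ⇒ 2989 = 7p ⇒ p = 427, Q = 642.
The shock moves the curves to Qd = 1069 - p and Qs = 9p - 1920.
Setting them equal: 1069 - p = 9p - 1920 → 2989 = 10p, so p = 298.9 and Q = 770.1.
ΔQ = 770.1 − 642 = +128.1.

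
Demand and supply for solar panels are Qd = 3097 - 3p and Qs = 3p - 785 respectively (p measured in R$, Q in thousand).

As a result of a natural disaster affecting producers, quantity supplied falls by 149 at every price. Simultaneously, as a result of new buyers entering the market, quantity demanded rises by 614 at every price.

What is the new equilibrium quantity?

1388.5

Original equilibrium: 3097 - 3p = 3p - 785 gives 3882 = 6p, so p = 647 and Q = 1156.
After the shift, demand is Qd = 3711 - 3p and supply is Qs = 3p - 934.
Setting them equal: 3711 - 3p = 3p - 934 → 4645 = 6p, so p = 4645/6 ≈ 774.1667 and Q = 1388.5.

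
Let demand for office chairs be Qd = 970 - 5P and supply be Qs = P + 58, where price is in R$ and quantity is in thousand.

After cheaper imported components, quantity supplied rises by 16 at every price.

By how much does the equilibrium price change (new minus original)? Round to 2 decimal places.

Initially, 970 - 5P = P + 58, so 912 = 6P and P = 152, Q = 210.
With the change applied: demand Qd = 970 - 5P, supply Qs = P + 74.
Equate the new curves: 970 - 5P = P + 74, giving 896 = 6P, P = 448/3 ≈ 149.3333, Q = 670/3 ≈ 223.3333.
ΔP = 149.3333 − 152 = -2.67.

-2.67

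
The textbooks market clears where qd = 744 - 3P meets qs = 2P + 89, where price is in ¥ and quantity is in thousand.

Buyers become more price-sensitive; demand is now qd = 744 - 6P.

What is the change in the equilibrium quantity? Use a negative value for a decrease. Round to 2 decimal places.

Before the shock: 744 - 3P = 2P + 89 ⇒ 655 = 5P ⇒ P = 131, q = 351.
The new curves are qd = 744 - 6P (demand) and qs = 2P + 89 (supply).
Equate the new curves: 744 - 6P = 2P + 89, giving 655 = 8P, P = 81.875, q = 252.75.
Δq = 252.75 − 351 = -98.25.

-98.25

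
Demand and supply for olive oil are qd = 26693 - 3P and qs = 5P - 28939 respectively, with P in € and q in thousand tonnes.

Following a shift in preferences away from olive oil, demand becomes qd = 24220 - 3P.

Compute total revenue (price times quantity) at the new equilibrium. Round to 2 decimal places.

28475781.20

Solve the original market: 26693 - 3P = 5P - 28939, hence P = 6954 and q = 5831.
The new curves are qd = 24220 - 3P (demand) and qs = 5P - 28939 (supply).
Setting them equal: 24220 - 3P = 5P - 28939 → 53159 = 8P, so P = 6644.875 and q = 4285.375.
New expenditure = 6644.875 × 4285.375 = 28475781.20.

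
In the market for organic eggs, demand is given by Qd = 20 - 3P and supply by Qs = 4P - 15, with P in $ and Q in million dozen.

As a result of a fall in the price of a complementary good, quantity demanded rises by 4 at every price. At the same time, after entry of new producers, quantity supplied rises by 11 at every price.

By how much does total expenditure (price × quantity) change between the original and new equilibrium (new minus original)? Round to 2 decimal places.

Original equilibrium: 20 - 3P = 4P - 15 gives 35 = 7P, so P = 5 and Q = 5.
With the change applied: demand Qd = 24 - 3P, supply Qs = 4P - 4.
New equilibrium: 24 - 3P = 4P - 4 ⇒ 28 = 7P ⇒ P = 4, Q = 12.
Expenditure moves from 5×5 = 25 to 4×12 = 48; change = +23.00.

+23.00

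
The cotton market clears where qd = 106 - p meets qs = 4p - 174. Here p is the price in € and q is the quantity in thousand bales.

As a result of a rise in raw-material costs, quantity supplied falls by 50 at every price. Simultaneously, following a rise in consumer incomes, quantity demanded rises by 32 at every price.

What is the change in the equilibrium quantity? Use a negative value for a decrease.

+15.6

Before the shock: 106 - p = 4p - 174 ⇒ 280 = 5p ⇒ p = 56, q = 50.
After the shift, demand is qd = 138 - p and supply is qs = 4p - 224.
Equate the new curves: 138 - p = 4p - 224, giving 362 = 5p, p = 72.4, q = 65.6.
Δq = 65.6 − 50 = +15.6.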